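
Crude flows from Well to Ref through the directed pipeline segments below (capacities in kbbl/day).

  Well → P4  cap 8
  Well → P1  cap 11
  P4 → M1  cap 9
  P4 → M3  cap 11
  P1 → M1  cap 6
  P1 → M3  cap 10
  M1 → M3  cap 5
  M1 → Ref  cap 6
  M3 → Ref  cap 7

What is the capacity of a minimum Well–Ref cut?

Augment Well→P4→M1→Ref: bottleneck 6, flow now 6.
Augment Well→P4→M3→Ref: bottleneck 2, flow now 8.
Augment Well→P1→M3→Ref: bottleneck 5, flow now 13.
No augmenting path remains; maximum flow = 13.
By max-flow min-cut, the minimum cut capacity equals the max flow.
In the residual graph, reachable from Well: {Well, P4, P1, M1, M3}.
Min-cut edges: M1→Ref (6), M3→Ref (7); capacity 6 + 7 = 13.

13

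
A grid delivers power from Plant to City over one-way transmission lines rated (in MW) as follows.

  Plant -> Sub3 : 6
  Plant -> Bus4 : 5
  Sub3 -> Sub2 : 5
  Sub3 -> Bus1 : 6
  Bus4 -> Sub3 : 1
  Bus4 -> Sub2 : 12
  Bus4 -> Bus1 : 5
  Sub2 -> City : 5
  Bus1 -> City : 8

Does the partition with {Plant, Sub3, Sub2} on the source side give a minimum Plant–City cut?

No — its capacity is 16, but the minimum cut has capacity 11.

Given cut capacity: 5 + 6 + 5 = 16.
Augment Plant→Sub3→Sub2→City: bottleneck 5, flow now 5.
Augment Plant→Sub3→Bus1→City: bottleneck 1, flow now 6.
Augment Plant→Bus4→Bus1→City: bottleneck 5, flow now 11.
No augmenting path remains; maximum flow = 11.
In the residual graph, reachable from Plant: {Plant}.
Min-cut edges: Plant→Sub3 (6), Plant→Bus4 (5); capacity 6 + 5 = 11.
Cut capacity 16 exceeds the max flow 11, so it is not minimum.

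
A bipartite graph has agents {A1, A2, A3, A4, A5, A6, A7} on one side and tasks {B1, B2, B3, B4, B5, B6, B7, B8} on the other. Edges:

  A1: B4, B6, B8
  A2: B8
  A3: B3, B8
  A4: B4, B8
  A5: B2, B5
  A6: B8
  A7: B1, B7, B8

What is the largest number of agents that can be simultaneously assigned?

Unit-capacity flow: source→left, listed edges, right→sink; max matching = max flow.
Augmenting path A1→B4 (+1); matched 1.
Augmenting path A2→B8 (+1); matched 2.
Augmenting path A3→B3 (+1); matched 3.
Augmenting path A5→B2 (+1); matched 4.
Augmenting path A7→B1 (+1); matched 5.
Augmenting path A4→B4→A1→B6 (+1); matched 6.
No augmenting path remains; maximum matching = 6.
König certificate: {A1, A3, A4, A5, A7, B8} is a vertex cover of size 6 (every listed pair touches it), so no matching can be larger.

6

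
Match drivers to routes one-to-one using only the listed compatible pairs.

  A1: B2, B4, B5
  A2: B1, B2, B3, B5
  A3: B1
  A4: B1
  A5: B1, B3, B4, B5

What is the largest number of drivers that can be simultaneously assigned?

Unit-capacity flow: source→left, listed edges, right→sink; max matching = max flow.
Augmenting path A1→B2 (+1); matched 1.
Augmenting path A2→B1 (+1); matched 2.
Augmenting path A5→B3 (+1); matched 3.
Augmenting path A3→B1→A2→B5 (+1); matched 4.
No augmenting path remains; maximum matching = 4.
König certificate: {A1, A2, A5, B1} is a vertex cover of size 4 (every listed pair touches it), so no matching can be larger.

4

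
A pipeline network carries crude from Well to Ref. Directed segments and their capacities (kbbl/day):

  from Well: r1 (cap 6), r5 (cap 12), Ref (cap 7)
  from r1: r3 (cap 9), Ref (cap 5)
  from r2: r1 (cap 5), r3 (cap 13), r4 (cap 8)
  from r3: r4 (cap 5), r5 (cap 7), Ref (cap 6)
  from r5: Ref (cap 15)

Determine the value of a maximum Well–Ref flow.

Augment Well→Ref: bottleneck 7, flow now 7.
Augment Well→r1→Ref: bottleneck 5, flow now 12.
Augment Well→r5→Ref: bottleneck 12, flow now 24.
Augment Well→r1→r3→Ref: bottleneck 1, flow now 25.
No augmenting path remains; maximum flow = 25.
In the residual graph, reachable from Well: {Well}.
Min-cut edges: Well→r1 (6), Well→r5 (12), Well→Ref (7); capacity 6 + 12 + 7 = 25.
This cut is saturated, so no flow can exceed 25.

25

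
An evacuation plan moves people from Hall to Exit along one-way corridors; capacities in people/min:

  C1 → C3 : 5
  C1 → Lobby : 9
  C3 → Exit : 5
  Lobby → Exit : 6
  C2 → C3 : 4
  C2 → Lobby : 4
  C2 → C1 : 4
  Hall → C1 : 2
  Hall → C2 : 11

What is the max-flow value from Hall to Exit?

Augment Hall→C1→Lobby→Exit: bottleneck 2, flow now 2.
Augment Hall→C2→Lobby→Exit: bottleneck 4, flow now 6.
Augment Hall→C2→C3→Exit: bottleneck 4, flow now 10.
Augment Hall→C2→C1→C3→Exit: bottleneck 1, flow now 11.
No augmenting path remains; maximum flow = 11.
In the residual graph, reachable from Hall: {Hall, C1, C2, Lobby, C3}.
Min-cut edges: Lobby→Exit (6), C3→Exit (5); capacity 6 + 5 = 11.
This cut is saturated, so no flow can exceed 11.

11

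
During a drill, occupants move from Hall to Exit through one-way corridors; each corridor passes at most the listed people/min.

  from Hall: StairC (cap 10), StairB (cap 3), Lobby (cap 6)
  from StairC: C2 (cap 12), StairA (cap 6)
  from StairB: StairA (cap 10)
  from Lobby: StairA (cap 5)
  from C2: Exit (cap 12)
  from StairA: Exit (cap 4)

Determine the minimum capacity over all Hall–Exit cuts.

14

Augment Hall→StairC→C2→Exit: bottleneck 10, flow now 10.
Augment Hall→StairB→StairA→Exit: bottleneck 3, flow now 13.
Augment Hall→Lobby→StairA→Exit: bottleneck 1, flow now 14.
No augmenting path remains; maximum flow = 14.
By max-flow min-cut, the minimum cut capacity equals the max flow.
In the residual graph, reachable from Hall: {Hall, StairB, Lobby, StairA}.
Min-cut edges: Hall→StairC (10), StairA→Exit (4); capacity 10 + 4 = 14.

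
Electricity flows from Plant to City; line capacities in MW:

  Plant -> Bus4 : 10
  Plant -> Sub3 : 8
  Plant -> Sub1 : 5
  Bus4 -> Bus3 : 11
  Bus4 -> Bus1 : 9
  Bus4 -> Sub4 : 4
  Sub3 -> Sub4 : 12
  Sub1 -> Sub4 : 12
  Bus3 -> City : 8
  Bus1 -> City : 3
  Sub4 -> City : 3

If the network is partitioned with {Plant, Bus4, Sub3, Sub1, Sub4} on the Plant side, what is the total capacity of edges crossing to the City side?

23

Edges leaving {Plant, Bus4, Sub3, Sub1, Sub4}: Bus4→Bus3 (11), Bus4→Bus1 (9), Sub4→City (3).
Cut capacity = 11 + 9 + 3 = 23.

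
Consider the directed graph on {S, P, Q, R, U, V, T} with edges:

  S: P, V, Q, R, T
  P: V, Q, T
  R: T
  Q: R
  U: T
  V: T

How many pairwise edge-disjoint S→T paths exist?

4

Assign every edge capacity 1; by Menger, the answer equals the max flow.
Path S→T (+1); total 1.
Path S→P→T (+1); total 2.
Path S→R→T (+1); total 3.
Path S→V→T (+1); total 4.
No residual S→T path; max flow = 4.
Certifying cut of size 4: {R→T, S→P, S→T, S→V}.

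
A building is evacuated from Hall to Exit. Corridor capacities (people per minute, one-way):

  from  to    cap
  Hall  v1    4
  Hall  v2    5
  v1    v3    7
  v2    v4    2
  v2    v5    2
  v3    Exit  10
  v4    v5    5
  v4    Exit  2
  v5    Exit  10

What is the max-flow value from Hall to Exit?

8

Augment Hall→v1→v3→Exit: bottleneck 4, flow now 4.
Augment Hall→v2→v4→Exit: bottleneck 2, flow now 6.
Augment Hall→v2→v5→Exit: bottleneck 2, flow now 8.
No augmenting path remains; maximum flow = 8.
In the residual graph, reachable from Hall: {Hall, v2}.
Min-cut edges: Hall→v1 (4), v2→v4 (2), v2→v5 (2); capacity 4 + 2 + 2 = 8.
This cut is saturated, so no flow can exceed 8.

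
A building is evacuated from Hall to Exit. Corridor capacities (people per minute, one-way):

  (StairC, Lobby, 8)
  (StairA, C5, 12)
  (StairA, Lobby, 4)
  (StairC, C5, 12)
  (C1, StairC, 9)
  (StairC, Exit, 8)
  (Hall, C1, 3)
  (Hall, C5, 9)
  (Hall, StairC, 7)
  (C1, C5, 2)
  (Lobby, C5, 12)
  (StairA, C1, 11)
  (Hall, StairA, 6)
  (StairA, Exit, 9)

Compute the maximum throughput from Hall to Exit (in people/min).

Augment Hall→StairA→Exit: bottleneck 6, flow now 6.
Augment Hall→StairC→Exit: bottleneck 7, flow now 13.
Augment Hall→C1→StairC→Exit: bottleneck 1, flow now 14.
No augmenting path remains; maximum flow = 14.
In the residual graph, reachable from Hall: {Hall, C1, StairC, Lobby, C5}.
Min-cut edges: Hall→StairA (6), StairC→Exit (8); capacity 6 + 8 = 14.
This cut is saturated, so no flow can exceed 14.

14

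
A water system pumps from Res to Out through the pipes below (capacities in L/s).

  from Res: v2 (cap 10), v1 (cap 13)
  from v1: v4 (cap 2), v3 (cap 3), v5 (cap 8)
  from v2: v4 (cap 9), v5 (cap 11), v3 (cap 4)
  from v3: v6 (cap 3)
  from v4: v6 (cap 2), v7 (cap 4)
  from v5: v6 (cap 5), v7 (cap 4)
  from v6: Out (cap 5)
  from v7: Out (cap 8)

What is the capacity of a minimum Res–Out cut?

13

Augment Res→v1→v3→v6→Out: bottleneck 3, flow now 3.
Augment Res→v1→v4→v6→Out: bottleneck 2, flow now 5.
Augment Res→v1→v5→v7→Out: bottleneck 4, flow now 9.
Augment Res→v2→v4→v7→Out: bottleneck 4, flow now 13.
No augmenting path remains; maximum flow = 13.
By max-flow min-cut, the minimum cut capacity equals the max flow.
In the residual graph, reachable from Res: {Res, v1, v2, v3, v4, v5, v6}.
Min-cut edges: v4→v7 (4), v5→v7 (4), v6→Out (5); capacity 4 + 4 + 5 = 13.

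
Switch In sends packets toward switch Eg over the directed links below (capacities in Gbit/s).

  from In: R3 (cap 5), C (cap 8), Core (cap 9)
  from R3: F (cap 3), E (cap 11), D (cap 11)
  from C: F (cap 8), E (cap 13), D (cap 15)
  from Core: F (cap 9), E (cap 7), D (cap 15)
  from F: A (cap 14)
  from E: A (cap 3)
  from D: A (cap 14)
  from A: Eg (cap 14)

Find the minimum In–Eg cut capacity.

Augment In→R3→F→A→Eg: bottleneck 3, flow now 3.
Augment In→R3→E→A→Eg: bottleneck 2, flow now 5.
Augment In→C→F→A→Eg: bottleneck 8, flow now 13.
Augment In→Core→F→A→Eg: bottleneck 1, flow now 14.
No augmenting path remains; maximum flow = 14.
By max-flow min-cut, the minimum cut capacity equals the max flow.
In the residual graph, reachable from In: {In, R3, C, Core, F, E, D, A}.
Min-cut edges: A→Eg (14); capacity 14 = 14.

14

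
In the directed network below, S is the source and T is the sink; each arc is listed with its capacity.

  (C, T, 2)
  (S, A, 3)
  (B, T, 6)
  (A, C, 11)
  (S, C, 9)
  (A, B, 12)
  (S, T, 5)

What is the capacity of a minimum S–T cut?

10

Augment S→T: bottleneck 5, flow now 5.
Augment S→C→T: bottleneck 2, flow now 7.
Augment S→A→B→T: bottleneck 3, flow now 10.
No augmenting path remains; maximum flow = 10.
By max-flow min-cut, the minimum cut capacity equals the max flow.
In the residual graph, reachable from S: {S, C}.
Min-cut edges: S→A (3), S→T (5), C→T (2); capacity 3 + 5 + 2 = 10.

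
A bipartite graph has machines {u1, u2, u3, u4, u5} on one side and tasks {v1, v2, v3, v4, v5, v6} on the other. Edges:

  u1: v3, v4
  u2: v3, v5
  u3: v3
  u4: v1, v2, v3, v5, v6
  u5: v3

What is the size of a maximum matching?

4

Unit-capacity flow: source→left, listed edges, right→sink; max matching = max flow.
Augmenting path u1→v3 (+1); matched 1.
Augmenting path u2→v5 (+1); matched 2.
Augmenting path u4→v1 (+1); matched 3.
Augmenting path u3→v3→u1→v4 (+1); matched 4.
No augmenting path remains; maximum matching = 4.
König certificate: {u1, u2, u4, v3} is a vertex cover of size 4 (every listed pair touches it), so no matching can be larger.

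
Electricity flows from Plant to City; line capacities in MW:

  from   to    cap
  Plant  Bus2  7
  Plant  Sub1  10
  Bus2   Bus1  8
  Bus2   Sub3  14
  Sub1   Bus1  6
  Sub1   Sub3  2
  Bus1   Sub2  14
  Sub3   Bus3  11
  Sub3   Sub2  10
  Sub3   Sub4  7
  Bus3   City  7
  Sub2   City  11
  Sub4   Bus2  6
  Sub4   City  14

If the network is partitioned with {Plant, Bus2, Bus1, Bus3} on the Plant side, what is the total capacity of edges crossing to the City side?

45

Edges leaving {Plant, Bus2, Bus1, Bus3}: Plant→Sub1 (10), Bus2→Sub3 (14), Bus1→Sub2 (14), Bus3→City (7).
Cut capacity = 10 + 14 + 14 + 7 = 45.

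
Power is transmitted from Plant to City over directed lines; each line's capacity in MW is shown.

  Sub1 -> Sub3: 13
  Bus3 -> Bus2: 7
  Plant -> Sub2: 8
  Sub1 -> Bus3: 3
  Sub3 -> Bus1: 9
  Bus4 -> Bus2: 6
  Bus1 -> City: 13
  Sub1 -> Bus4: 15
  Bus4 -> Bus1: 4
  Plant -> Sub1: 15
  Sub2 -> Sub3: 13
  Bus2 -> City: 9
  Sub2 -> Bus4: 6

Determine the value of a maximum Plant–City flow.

22

Augment Plant→Sub1→Bus4→Bus2→City: bottleneck 6, flow now 6.
Augment Plant→Sub1→Bus4→Bus1→City: bottleneck 4, flow now 10.
Augment Plant→Sub1→Sub3→Bus1→City: bottleneck 5, flow now 15.
Augment Plant→Sub2→Sub3→Bus1→City: bottleneck 4, flow now 19.
Augment Plant→Sub2→Bus4→Sub1→Bus3→Bus2→City: bottleneck 3, flow now 22. (uses reverse residual edge)
No augmenting path remains; maximum flow = 22.
In the residual graph, reachable from Plant: {Plant, Sub1, Sub2, Bus4, Sub3}.
Min-cut edges: Sub1→Bus3 (3), Bus4→Bus2 (6), Bus4→Bus1 (4), Sub3→Bus1 (9); capacity 3 + 6 + 4 + 9 = 22.
This cut is saturated, so no flow can exceed 22.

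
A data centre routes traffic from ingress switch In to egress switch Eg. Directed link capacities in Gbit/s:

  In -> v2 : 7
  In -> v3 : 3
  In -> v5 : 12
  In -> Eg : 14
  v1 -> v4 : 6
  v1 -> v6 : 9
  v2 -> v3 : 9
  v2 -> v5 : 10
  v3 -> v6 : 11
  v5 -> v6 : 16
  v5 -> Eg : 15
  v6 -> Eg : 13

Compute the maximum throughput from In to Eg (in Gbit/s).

36

Augment In→Eg: bottleneck 14, flow now 14.
Augment In→v5→Eg: bottleneck 12, flow now 26.
Augment In→v2→v5→Eg: bottleneck 3, flow now 29.
Augment In→v3→v6→Eg: bottleneck 3, flow now 32.
Augment In→v2→v3→v6→Eg: bottleneck 4, flow now 36.
No augmenting path remains; maximum flow = 36.
In the residual graph, reachable from In: {In}.
Min-cut edges: In→v2 (7), In→v3 (3), In→v5 (12), In→Eg (14); capacity 7 + 3 + 12 + 14 = 36.
This cut is saturated, so no flow can exceed 36.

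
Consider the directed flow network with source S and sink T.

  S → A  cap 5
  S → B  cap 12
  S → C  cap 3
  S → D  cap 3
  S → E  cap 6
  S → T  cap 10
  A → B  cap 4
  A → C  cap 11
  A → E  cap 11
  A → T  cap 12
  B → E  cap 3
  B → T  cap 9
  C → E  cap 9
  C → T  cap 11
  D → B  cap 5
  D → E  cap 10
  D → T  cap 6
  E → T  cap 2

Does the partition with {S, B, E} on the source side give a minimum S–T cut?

Given cut capacity: 5 + 3 + 3 + 10 + 9 + 2 = 32.
Augment S→T: bottleneck 10, flow now 10.
Augment S→A→T: bottleneck 5, flow now 15.
Augment S→B→T: bottleneck 9, flow now 24.
Augment S→C→T: bottleneck 3, flow now 27.
Augment S→D→T: bottleneck 3, flow now 30.
Augment S→E→T: bottleneck 2, flow now 32.
No augmenting path remains; maximum flow = 32.
Cut capacity 32 equals the max flow, so it is a minimum cut.

Yes — it is a minimum cut (capacity 32).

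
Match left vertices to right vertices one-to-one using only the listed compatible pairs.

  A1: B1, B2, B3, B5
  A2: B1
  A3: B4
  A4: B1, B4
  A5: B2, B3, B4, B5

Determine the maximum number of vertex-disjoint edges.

Unit-capacity flow: source→left, listed edges, right→sink; max matching = max flow.
Augmenting path A1→B1 (+1); matched 1.
Augmenting path A3→B4 (+1); matched 2.
Augmenting path A5→B2 (+1); matched 3.
Augmenting path A2→B1→A1→B3 (+1); matched 4.
No augmenting path remains; maximum matching = 4.
König certificate: {A1, A5, B1, B4} is a vertex cover of size 4 (every listed pair touches it), so no matching can be larger.

4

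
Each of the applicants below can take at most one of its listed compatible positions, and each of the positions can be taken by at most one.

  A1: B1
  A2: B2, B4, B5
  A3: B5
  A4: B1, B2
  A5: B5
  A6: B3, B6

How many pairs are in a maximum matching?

Unit-capacity flow: source→left, listed edges, right→sink; max matching = max flow.
Augmenting path A1→B1 (+1); matched 1.
Augmenting path A2→B2 (+1); matched 2.
Augmenting path A3→B5 (+1); matched 3.
Augmenting path A6→B3 (+1); matched 4.
Augmenting path A4→B2→A2→B4 (+1); matched 5.
No augmenting path remains; maximum matching = 5.
König certificate: {A1, A2, A4, A6, B5} is a vertex cover of size 5 (every listed pair touches it), so no matching can be larger.

5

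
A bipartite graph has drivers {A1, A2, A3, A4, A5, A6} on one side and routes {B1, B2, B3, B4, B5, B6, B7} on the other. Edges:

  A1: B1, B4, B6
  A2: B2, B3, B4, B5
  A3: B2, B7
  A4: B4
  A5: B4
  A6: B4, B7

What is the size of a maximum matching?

Unit-capacity flow: source→left, listed edges, right→sink; max matching = max flow.
Augmenting path A1→B1 (+1); matched 1.
Augmenting path A2→B2 (+1); matched 2.
Augmenting path A3→B7 (+1); matched 3.
Augmenting path A4→B4 (+1); matched 4.
Augmenting path A6→B7→A3→B2→A2→B3 (+1); matched 5.
No augmenting path remains; maximum matching = 5.
König certificate: {A1, A2, A3, A6, B4} is a vertex cover of size 5 (every listed pair touches it), so no matching can be larger.

5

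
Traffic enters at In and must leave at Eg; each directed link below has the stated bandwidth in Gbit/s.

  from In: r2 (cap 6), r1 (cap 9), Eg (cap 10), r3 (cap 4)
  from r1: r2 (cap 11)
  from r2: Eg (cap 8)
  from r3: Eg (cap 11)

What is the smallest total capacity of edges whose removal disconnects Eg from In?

Augment In→Eg: bottleneck 10, flow now 10.
Augment In→r2→Eg: bottleneck 6, flow now 16.
Augment In→r3→Eg: bottleneck 4, flow now 20.
Augment In→r1→r2→Eg: bottleneck 2, flow now 22.
No augmenting path remains; maximum flow = 22.
By max-flow min-cut, the minimum cut capacity equals the max flow.
In the residual graph, reachable from In: {In, r1, r2}.
Min-cut edges: In→r3 (4), In→Eg (10), r2→Eg (8); capacity 4 + 10 + 8 = 22.

22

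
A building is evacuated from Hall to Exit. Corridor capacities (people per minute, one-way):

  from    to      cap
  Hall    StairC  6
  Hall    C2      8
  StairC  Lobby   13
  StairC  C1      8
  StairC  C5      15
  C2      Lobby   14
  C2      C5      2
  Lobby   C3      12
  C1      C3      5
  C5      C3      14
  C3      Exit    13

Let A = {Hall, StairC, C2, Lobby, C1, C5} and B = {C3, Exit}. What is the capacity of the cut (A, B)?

31

Edges leaving {Hall, StairC, C2, Lobby, C1, C5}: Lobby→C3 (12), C1→C3 (5), C5→C3 (14).
Cut capacity = 12 + 5 + 14 = 31.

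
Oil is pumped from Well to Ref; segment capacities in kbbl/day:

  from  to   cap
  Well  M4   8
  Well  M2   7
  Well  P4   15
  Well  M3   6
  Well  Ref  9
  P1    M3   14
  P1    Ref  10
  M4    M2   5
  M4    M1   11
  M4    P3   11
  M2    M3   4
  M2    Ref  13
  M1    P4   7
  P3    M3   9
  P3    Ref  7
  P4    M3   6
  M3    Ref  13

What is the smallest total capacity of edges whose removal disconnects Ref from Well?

Augment Well→Ref: bottleneck 9, flow now 9.
Augment Well→M2→Ref: bottleneck 7, flow now 16.
Augment Well→M3→Ref: bottleneck 6, flow now 22.
Augment Well→M4→M2→Ref: bottleneck 5, flow now 27.
Augment Well→M4→P3→Ref: bottleneck 3, flow now 30.
Augment Well→P4→M3→Ref: bottleneck 6, flow now 36.
No augmenting path remains; maximum flow = 36.
By max-flow min-cut, the minimum cut capacity equals the max flow.
In the residual graph, reachable from Well: {Well, P4}.
Min-cut edges: Well→M4 (8), Well→M2 (7), Well→M3 (6), Well→Ref (9), P4→M3 (6); capacity 8 + 7 + 6 + 9 + 6 = 36.

36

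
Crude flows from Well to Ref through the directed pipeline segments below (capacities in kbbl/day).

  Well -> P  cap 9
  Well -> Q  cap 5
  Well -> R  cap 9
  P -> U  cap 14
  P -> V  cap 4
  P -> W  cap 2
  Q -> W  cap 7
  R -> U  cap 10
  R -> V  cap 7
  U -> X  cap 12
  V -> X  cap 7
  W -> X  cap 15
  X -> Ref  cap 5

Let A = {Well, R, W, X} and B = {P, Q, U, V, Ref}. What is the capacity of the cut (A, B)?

36

Edges leaving {Well, R, W, X}: Well→P (9), Well→Q (5), R→U (10), R→V (7), X→Ref (5).
Cut capacity = 9 + 5 + 10 + 7 + 5 = 36.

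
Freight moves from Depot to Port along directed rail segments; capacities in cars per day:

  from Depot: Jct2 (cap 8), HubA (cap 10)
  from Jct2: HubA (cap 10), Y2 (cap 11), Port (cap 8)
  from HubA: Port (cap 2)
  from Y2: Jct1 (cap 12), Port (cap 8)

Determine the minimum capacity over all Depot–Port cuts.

Augment Depot→Jct2→Port: bottleneck 8, flow now 8.
Augment Depot→HubA→Port: bottleneck 2, flow now 10.
No augmenting path remains; maximum flow = 10.
By max-flow min-cut, the minimum cut capacity equals the max flow.
In the residual graph, reachable from Depot: {Depot, HubA}.
Min-cut edges: Depot→Jct2 (8), HubA→Port (2); capacity 8 + 2 = 10.

10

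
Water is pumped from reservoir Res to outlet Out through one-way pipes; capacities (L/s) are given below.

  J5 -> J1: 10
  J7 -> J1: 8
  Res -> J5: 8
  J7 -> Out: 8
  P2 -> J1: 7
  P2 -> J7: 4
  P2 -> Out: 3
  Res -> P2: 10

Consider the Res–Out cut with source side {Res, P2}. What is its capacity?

22

Edges leaving {Res, P2}: Res→J5 (8), P2→J7 (4), P2→J1 (7), P2→Out (3).
Cut capacity = 8 + 4 + 7 + 3 = 22.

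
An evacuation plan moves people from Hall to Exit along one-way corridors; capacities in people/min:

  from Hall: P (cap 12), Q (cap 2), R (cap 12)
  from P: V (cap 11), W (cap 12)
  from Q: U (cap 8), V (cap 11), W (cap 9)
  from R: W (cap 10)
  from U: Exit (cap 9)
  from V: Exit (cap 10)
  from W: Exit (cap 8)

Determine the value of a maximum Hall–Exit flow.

20

Augment Hall→P→V→Exit: bottleneck 10, flow now 10.
Augment Hall→P→W→Exit: bottleneck 2, flow now 12.
Augment Hall→Q→U→Exit: bottleneck 2, flow now 14.
Augment Hall→R→W→Exit: bottleneck 6, flow now 20.
No augmenting path remains; maximum flow = 20.
In the residual graph, reachable from Hall: {Hall, P, R, V, W}.
Min-cut edges: Hall→Q (2), V→Exit (10), W→Exit (8); capacity 2 + 10 + 8 = 20.
This cut is saturated, so no flow can exceed 20.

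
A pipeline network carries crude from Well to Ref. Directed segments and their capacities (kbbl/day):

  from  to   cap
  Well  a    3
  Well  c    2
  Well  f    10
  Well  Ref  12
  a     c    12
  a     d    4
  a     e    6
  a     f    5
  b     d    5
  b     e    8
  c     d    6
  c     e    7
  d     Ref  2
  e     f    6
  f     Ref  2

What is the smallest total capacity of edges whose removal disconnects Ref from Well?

16

Augment Well→Ref: bottleneck 12, flow now 12.
Augment Well→f→Ref: bottleneck 2, flow now 14.
Augment Well→a→d→Ref: bottleneck 2, flow now 16.
No augmenting path remains; maximum flow = 16.
By max-flow min-cut, the minimum cut capacity equals the max flow.
In the residual graph, reachable from Well: {Well, a, c, d, e, f}.
Min-cut edges: Well→Ref (12), d→Ref (2), f→Ref (2); capacity 12 + 2 + 2 = 16.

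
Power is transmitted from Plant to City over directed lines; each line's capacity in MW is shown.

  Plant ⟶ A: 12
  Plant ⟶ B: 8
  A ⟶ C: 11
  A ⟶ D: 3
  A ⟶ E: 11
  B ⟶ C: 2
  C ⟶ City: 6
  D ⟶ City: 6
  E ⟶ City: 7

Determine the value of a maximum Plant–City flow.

Augment Plant→A→C→City: bottleneck 6, flow now 6.
Augment Plant→A→D→City: bottleneck 3, flow now 9.
Augment Plant→A→E→City: bottleneck 3, flow now 12.
Augment Plant→B→C→A→E→City: bottleneck 2, flow now 14. (uses reverse residual edge)
No augmenting path remains; maximum flow = 14.
In the residual graph, reachable from Plant: {Plant, B}.
Min-cut edges: Plant→A (12), B→C (2); capacity 12 + 2 = 14.
This cut is saturated, so no flow can exceed 14.

14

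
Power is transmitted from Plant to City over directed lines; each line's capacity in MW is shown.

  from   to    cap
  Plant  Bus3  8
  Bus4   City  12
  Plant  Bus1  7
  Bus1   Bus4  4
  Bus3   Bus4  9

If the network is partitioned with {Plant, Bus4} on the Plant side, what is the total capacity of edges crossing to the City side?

Edges leaving {Plant, Bus4}: Plant→Bus1 (7), Plant→Bus3 (8), Bus4→City (12).
Cut capacity = 7 + 8 + 12 = 27.

27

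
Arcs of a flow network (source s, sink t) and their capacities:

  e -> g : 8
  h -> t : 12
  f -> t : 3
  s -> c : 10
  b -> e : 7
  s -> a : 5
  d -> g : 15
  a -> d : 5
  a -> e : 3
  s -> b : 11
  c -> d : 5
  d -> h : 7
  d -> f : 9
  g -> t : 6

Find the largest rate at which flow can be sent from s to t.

Augment s→a→d→f→t: bottleneck 3, flow now 3.
Augment s→a→d→g→t: bottleneck 2, flow now 5.
Augment s→b→e→g→t: bottleneck 4, flow now 9.
Augment s→c→d→h→t: bottleneck 5, flow now 14.
Augment s→b→e→g→d→h→t: bottleneck 2, flow now 16. (uses reverse residual edge)
No augmenting path remains; maximum flow = 16.
In the residual graph, reachable from s: {s, b, c, e, g}.
Min-cut edges: s→a (5), c→d (5), g→t (6); capacity 5 + 5 + 6 = 16.
This cut is saturated, so no flow can exceed 16.

16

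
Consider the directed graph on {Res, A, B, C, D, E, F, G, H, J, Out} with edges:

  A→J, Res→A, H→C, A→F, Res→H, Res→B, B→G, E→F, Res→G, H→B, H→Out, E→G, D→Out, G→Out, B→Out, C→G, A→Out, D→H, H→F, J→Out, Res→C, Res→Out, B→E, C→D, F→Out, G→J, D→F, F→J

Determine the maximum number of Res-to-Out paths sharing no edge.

Assign every edge capacity 1; by Menger, the answer equals the max flow.
Path Res→Out (+1); total 1.
Path Res→A→Out (+1); total 2.
Path Res→B→Out (+1); total 3.
Path Res→G→Out (+1); total 4.
Path Res→H→Out (+1); total 5.
Path Res→C→D→Out (+1); total 6.
No residual Res→Out path; max flow = 6.
Certifying cut of size 6: {Res→A, Res→B, Res→C, Res→G, Res→H, Res→Out}.

6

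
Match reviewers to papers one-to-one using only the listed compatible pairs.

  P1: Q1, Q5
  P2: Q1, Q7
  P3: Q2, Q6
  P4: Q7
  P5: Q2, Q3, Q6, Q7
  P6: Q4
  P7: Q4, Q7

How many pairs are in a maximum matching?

6

Unit-capacity flow: source→left, listed edges, right→sink; max matching = max flow.
Augmenting path P1→Q1 (+1); matched 1.
Augmenting path P2→Q7 (+1); matched 2.
Augmenting path P3→Q2 (+1); matched 3.
Augmenting path P5→Q3 (+1); matched 4.
Augmenting path P6→Q4 (+1); matched 5.
Augmenting path P4→Q7→P2→Q1→P1→Q5 (+1); matched 6.
No augmenting path remains; maximum matching = 6.
König certificate: {P1, P2, P3, P5, Q4, Q7} is a vertex cover of size 6 (every listed pair touches it), so no matching can be larger.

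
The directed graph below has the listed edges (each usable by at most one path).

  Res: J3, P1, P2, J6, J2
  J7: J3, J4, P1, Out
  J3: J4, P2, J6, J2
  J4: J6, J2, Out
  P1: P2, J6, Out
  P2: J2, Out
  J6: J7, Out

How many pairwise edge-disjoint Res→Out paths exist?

Assign every edge capacity 1; by Menger, the answer equals the max flow.
Path Res→P1→Out (+1); total 1.
Path Res→P2→Out (+1); total 2.
Path Res→J6→Out (+1); total 3.
Path Res→J3→J4→Out (+1); total 4.
No residual Res→Out path; max flow = 4.
Certifying cut of size 4: {Res→J3, Res→J6, Res→P1, Res→P2}.

4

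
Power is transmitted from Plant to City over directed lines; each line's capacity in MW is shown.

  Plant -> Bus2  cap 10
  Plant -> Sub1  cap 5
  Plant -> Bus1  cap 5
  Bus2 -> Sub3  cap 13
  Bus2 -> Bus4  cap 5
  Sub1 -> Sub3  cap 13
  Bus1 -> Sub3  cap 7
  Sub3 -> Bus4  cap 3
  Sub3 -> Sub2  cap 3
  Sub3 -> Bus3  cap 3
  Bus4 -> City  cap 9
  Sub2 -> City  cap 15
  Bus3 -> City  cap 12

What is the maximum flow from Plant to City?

Augment Plant→Bus2→Bus4→City: bottleneck 5, flow now 5.
Augment Plant→Bus2→Sub3→Bus4→City: bottleneck 3, flow now 8.
Augment Plant→Bus2→Sub3→Sub2→City: bottleneck 2, flow now 10.
Augment Plant→Sub1→Sub3→Sub2→City: bottleneck 1, flow now 11.
Augment Plant→Sub1→Sub3→Bus3→City: bottleneck 3, flow now 14.
No augmenting path remains; maximum flow = 14.
In the residual graph, reachable from Plant: {Plant, Bus2, Sub1, Bus1, Sub3}.
Min-cut edges: Bus2→Bus4 (5), Sub3→Bus4 (3), Sub3→Sub2 (3), Sub3→Bus3 (3); capacity 5 + 3 + 3 + 3 = 14.
This cut is saturated, so no flow can exceed 14.

14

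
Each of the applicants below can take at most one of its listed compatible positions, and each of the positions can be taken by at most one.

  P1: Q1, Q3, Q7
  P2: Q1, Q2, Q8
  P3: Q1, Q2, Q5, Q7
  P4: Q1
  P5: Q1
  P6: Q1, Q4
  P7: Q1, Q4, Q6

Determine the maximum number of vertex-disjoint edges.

Unit-capacity flow: source→left, listed edges, right→sink; max matching = max flow.
Augmenting path P1→Q1 (+1); matched 1.
Augmenting path P2→Q2 (+1); matched 2.
Augmenting path P3→Q5 (+1); matched 3.
Augmenting path P6→Q4 (+1); matched 4.
Augmenting path P7→Q6 (+1); matched 5.
Augmenting path P4→Q1→P1→Q3 (+1); matched 6.
No augmenting path remains; maximum matching = 6.
König certificate: {P1, P2, P3, P6, P7, Q1} is a vertex cover of size 6 (every listed pair touches it), so no matching can be larger.

6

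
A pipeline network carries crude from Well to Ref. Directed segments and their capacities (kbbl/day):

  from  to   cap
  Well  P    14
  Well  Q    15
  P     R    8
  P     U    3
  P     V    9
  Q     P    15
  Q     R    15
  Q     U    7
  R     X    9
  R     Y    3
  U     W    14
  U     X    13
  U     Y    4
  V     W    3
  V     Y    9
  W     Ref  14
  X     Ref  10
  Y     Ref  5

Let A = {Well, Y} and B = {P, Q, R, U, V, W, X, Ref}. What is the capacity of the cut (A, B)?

Edges leaving {Well, Y}: Well→P (14), Well→Q (15), Y→Ref (5).
Cut capacity = 14 + 15 + 5 = 34.

34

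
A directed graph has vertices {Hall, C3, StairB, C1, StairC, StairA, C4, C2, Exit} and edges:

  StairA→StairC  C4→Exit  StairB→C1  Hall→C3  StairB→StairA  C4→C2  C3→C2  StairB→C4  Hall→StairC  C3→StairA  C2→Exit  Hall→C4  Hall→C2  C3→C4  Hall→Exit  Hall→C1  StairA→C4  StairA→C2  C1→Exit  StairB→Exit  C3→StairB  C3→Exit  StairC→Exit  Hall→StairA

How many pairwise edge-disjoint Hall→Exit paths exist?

Assign every edge capacity 1; by Menger, the answer equals the max flow.
Path Hall→Exit (+1); total 1.
Path Hall→C3→Exit (+1); total 2.
Path Hall→C1→Exit (+1); total 3.
Path Hall→StairC→Exit (+1); total 4.
Path Hall→C4→Exit (+1); total 5.
Path Hall→C2→Exit (+1); total 6.
No residual Hall→Exit path; max flow = 6.
Certifying cut of size 6: {C2→Exit, C4→Exit, Hall→C1, Hall→C3, Hall→Exit, StairC→Exit}.

6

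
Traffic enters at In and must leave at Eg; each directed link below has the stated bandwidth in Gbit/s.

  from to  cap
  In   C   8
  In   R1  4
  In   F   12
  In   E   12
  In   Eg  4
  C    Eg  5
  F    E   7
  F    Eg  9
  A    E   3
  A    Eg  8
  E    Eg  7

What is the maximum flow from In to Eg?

25

Augment In→Eg: bottleneck 4, flow now 4.
Augment In→C→Eg: bottleneck 5, flow now 9.
Augment In→F→Eg: bottleneck 9, flow now 18.
Augment In→E→Eg: bottleneck 7, flow now 25.
No augmenting path remains; maximum flow = 25.
In the residual graph, reachable from In: {In, C, R1, F, E}.
Min-cut edges: In→Eg (4), C→Eg (5), F→Eg (9), E→Eg (7); capacity 4 + 5 + 9 + 7 = 25.
This cut is saturated, so no flow can exceed 25.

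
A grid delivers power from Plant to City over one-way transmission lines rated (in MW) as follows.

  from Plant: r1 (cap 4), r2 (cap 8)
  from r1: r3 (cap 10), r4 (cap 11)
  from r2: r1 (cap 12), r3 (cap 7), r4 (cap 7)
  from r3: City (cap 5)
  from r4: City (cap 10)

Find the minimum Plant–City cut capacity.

12

Augment Plant→r1→r3→City: bottleneck 4, flow now 4.
Augment Plant→r2→r3→City: bottleneck 1, flow now 5.
Augment Plant→r2→r4→City: bottleneck 7, flow now 12.
No augmenting path remains; maximum flow = 12.
By max-flow min-cut, the minimum cut capacity equals the max flow.
In the residual graph, reachable from Plant: {Plant}.
Min-cut edges: Plant→r1 (4), Plant→r2 (8); capacity 4 + 8 = 12.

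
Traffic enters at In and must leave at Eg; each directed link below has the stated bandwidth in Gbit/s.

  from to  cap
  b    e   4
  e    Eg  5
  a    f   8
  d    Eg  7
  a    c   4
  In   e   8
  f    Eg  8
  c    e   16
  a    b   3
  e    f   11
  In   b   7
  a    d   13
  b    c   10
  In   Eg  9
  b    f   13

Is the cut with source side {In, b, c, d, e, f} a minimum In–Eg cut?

No — its capacity is 29, but the minimum cut has capacity 22.

Given cut capacity: 9 + 7 + 5 + 8 = 29.
Augment In→Eg: bottleneck 9, flow now 9.
Augment In→e→Eg: bottleneck 5, flow now 14.
Augment In→b→f→Eg: bottleneck 7, flow now 21.
Augment In→e→f→Eg: bottleneck 1, flow now 22.
No augmenting path remains; maximum flow = 22.
In the residual graph, reachable from In: {In, b, c, e, f}.
Min-cut edges: In→Eg (9), e→Eg (5), f→Eg (8); capacity 9 + 5 + 8 = 22.
Cut capacity 29 exceeds the max flow 22, so it is not minimum.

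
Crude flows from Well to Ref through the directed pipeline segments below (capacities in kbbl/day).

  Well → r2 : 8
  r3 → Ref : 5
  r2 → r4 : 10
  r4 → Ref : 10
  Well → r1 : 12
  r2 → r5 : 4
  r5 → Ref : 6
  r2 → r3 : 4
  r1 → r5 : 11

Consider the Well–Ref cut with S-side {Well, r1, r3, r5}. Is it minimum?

Given cut capacity: 8 + 5 + 6 = 19.
Augment Well→r1→r5→Ref: bottleneck 6, flow now 6.
Augment Well→r2→r3→Ref: bottleneck 4, flow now 10.
Augment Well→r2→r4→Ref: bottleneck 4, flow now 14.
No augmenting path remains; maximum flow = 14.
In the residual graph, reachable from Well: {Well, r1, r5}.
Min-cut edges: Well→r2 (8), r5→Ref (6); capacity 8 + 6 = 14.
Cut capacity 19 exceeds the max flow 14, so it is not minimum.

No — its capacity is 19, but the minimum cut has capacity 14.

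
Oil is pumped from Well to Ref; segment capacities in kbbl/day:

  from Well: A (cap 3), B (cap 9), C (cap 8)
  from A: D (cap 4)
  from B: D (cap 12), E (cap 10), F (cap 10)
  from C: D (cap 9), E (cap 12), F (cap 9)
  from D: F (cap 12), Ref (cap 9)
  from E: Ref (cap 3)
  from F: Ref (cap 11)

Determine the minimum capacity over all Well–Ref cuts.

20

Augment Well→A→D→Ref: bottleneck 3, flow now 3.
Augment Well→B→D→Ref: bottleneck 6, flow now 9.
Augment Well→B→E→Ref: bottleneck 3, flow now 12.
Augment Well→C→F→Ref: bottleneck 8, flow now 20.
No augmenting path remains; maximum flow = 20.
By max-flow min-cut, the minimum cut capacity equals the max flow.
In the residual graph, reachable from Well: {Well}.
Min-cut edges: Well→A (3), Well→B (9), Well→C (8); capacity 3 + 9 + 8 = 20.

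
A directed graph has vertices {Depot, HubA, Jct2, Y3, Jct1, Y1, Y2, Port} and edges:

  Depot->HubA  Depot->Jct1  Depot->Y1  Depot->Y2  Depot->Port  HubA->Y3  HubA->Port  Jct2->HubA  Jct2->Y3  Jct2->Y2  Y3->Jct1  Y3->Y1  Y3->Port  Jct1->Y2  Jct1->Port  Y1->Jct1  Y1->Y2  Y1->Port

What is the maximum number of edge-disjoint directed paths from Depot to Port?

4

Assign every edge capacity 1; by Menger, the answer equals the max flow.
Path Depot→Port (+1); total 1.
Path Depot→HubA→Port (+1); total 2.
Path Depot→Jct1→Port (+1); total 3.
Path Depot→Y1→Port (+1); total 4.
No residual Depot→Port path; max flow = 4.
Certifying cut of size 4: {Depot→HubA, Depot→Jct1, Depot→Port, Depot→Y1}.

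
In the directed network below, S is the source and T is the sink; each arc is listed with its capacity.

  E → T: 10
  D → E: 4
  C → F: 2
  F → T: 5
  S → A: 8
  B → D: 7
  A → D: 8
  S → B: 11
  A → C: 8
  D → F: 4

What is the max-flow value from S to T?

9

Augment S→A→C→F→T: bottleneck 2, flow now 2.
Augment S→A→D→E→T: bottleneck 4, flow now 6.
Augment S→A→D→F→T: bottleneck 2, flow now 8.
Augment S→B→D→F→T: bottleneck 1, flow now 9.
No augmenting path remains; maximum flow = 9.
In the residual graph, reachable from S: {S, A, B, C, D, F}.
Min-cut edges: D→E (4), F→T (5); capacity 4 + 5 = 9.
This cut is saturated, so no flow can exceed 9.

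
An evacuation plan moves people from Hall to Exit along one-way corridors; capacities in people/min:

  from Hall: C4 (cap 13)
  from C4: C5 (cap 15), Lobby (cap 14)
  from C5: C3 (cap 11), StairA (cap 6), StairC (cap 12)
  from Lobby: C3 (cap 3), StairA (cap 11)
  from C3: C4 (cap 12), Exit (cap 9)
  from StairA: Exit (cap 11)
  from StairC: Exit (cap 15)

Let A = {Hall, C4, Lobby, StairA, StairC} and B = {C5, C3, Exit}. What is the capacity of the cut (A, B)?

Edges leaving {Hall, C4, Lobby, StairA, StairC}: C4→C5 (15), Lobby→C3 (3), StairA→Exit (11), StairC→Exit (15).
Cut capacity = 15 + 3 + 11 + 15 = 44.

44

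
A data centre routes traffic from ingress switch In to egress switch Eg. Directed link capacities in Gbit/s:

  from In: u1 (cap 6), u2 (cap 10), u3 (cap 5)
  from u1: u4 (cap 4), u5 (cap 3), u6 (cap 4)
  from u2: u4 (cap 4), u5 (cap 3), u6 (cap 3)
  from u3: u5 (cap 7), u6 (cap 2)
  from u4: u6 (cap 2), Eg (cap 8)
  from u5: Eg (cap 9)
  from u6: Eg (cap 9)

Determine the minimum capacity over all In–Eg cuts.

Augment In→u1→u4→Eg: bottleneck 4, flow now 4.
Augment In→u1→u5→Eg: bottleneck 2, flow now 6.
Augment In→u2→u4→Eg: bottleneck 4, flow now 10.
Augment In→u2→u5→Eg: bottleneck 3, flow now 13.
Augment In→u2→u6→Eg: bottleneck 3, flow now 16.
Augment In→u3→u5→Eg: bottleneck 4, flow now 20.
Augment In→u3→u6→Eg: bottleneck 1, flow now 21.
No augmenting path remains; maximum flow = 21.
By max-flow min-cut, the minimum cut capacity equals the max flow.
In the residual graph, reachable from In: {In}.
Min-cut edges: In→u1 (6), In→u2 (10), In→u3 (5); capacity 6 + 10 + 5 = 21.

21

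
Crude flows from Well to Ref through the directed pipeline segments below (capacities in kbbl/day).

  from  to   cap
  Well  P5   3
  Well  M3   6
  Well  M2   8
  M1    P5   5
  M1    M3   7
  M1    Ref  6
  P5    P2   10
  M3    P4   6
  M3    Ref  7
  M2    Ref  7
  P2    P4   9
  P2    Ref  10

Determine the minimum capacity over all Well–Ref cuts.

Augment Well→M3→Ref: bottleneck 6, flow now 6.
Augment Well→M2→Ref: bottleneck 7, flow now 13.
Augment Well→P5→P2→Ref: bottleneck 3, flow now 16.
No augmenting path remains; maximum flow = 16.
By max-flow min-cut, the minimum cut capacity equals the max flow.
In the residual graph, reachable from Well: {Well, M2}.
Min-cut edges: Well→P5 (3), Well→M3 (6), M2→Ref (7); capacity 3 + 6 + 7 = 16.

16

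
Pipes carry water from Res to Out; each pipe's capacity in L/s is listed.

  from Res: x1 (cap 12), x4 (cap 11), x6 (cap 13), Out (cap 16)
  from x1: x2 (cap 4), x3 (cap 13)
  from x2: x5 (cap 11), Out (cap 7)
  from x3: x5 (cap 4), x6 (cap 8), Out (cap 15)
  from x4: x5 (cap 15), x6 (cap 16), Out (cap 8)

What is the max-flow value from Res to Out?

Augment Res→Out: bottleneck 16, flow now 16.
Augment Res→x4→Out: bottleneck 8, flow now 24.
Augment Res→x1→x2→Out: bottleneck 4, flow now 28.
Augment Res→x1→x3→Out: bottleneck 8, flow now 36.
No augmenting path remains; maximum flow = 36.
In the residual graph, reachable from Res: {Res, x4, x5, x6}.
Min-cut edges: Res→x1 (12), Res→Out (16), x4→Out (8); capacity 12 + 16 + 8 = 36.
This cut is saturated, so no flow can exceed 36.

36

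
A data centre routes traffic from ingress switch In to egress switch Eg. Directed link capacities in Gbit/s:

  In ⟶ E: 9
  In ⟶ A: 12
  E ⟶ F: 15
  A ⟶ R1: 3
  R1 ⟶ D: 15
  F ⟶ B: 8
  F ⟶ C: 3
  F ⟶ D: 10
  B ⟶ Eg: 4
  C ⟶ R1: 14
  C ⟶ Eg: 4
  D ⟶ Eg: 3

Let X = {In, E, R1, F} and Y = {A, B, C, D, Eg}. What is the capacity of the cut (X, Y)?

Edges leaving {In, E, R1, F}: In→A (12), R1→D (15), F→B (8), F→C (3), F→D (10).
Cut capacity = 12 + 15 + 8 + 3 + 10 = 48.

48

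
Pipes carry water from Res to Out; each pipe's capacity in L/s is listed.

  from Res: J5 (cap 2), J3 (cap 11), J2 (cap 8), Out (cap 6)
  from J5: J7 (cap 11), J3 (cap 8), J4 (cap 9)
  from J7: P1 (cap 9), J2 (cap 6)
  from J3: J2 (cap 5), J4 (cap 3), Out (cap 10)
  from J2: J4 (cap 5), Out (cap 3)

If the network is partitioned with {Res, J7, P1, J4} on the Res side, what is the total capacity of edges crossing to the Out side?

Edges leaving {Res, J7, P1, J4}: Res→J5 (2), Res→J3 (11), Res→J2 (8), Res→Out (6), J7→J2 (6).
Cut capacity = 2 + 11 + 8 + 6 + 6 = 33.

33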